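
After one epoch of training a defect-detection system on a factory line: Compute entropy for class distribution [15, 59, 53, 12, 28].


Probabilities: [15/167, 59/167, 53/167, 12/167, 28/167] ≈ [0.0898, 0.3533, 0.3174, 0.0719, 0.1677]
H = -((15/167)·log₂(15/167) + (59/167)·log₂(59/167) + (53/167)·log₂(53/167) + (12/167)·log₂(12/167) + (28/167)·log₂(28/167))
  = 2.073 bits

2.073 bits


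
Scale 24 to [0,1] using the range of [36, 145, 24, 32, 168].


min=24, max=168
(24-24)/(168-24) = 0/144 = 0.0

0.0


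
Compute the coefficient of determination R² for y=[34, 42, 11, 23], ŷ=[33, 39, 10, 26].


ȳ = 27.5
SS_res = Σ(y-ŷ)² = 20
SS_tot = Σ(y-ȳ)² = 545
R² = 1 - SS_res/SS_tot = 1 - 0.0367 = 0.9633

0.9633


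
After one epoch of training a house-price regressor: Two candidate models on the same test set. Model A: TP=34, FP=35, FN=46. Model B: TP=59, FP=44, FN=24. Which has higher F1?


Model A: P=34/69=0.4928, R=34/80=0.425, F1=2PR/(P+R)=2TP/(2TP+FP+FN)=68/149=0.4564
Model B: P=59/103=0.5728, R=59/83=0.7108, F1=2PR/(P+R)=2TP/(2TP+FP+FN)=118/186=0.6344
0.4564 < 0.6344 → Model B

Model B


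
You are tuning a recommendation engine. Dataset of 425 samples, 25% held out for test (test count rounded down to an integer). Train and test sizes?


Test = ⌊425·25/100⌋ = 106
Train = 425 - 106 = 319

Train: 319, Test: 106


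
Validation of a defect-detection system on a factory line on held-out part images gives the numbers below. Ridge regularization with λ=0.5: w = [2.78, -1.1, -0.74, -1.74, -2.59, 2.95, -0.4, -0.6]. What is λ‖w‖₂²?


‖w‖₂² = (2.78)² + (-1.1)² + (-0.74)² + (-1.74)² + (-2.59)² + (2.95)² + (-0.4)² + (-0.6)²
     = 7.7284 + 1.21 + 0.5476 + 3.0276 + 6.7081 + 8.7025 + 0.16 + 0.36
     = 28.4442
λ·‖w‖₂² = 0.5·28.4442 = 14.2221

14.2221


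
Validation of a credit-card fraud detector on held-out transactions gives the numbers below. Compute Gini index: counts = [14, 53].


Probabilities: [14/67, 53/67] ≈ [0.209, 0.791]
Σpᵢ² = (196 + 2809)/67² = 3005/4489
Gini = 1 - Σpᵢ² = 1 - 3005/4489 = 0.3306

0.3306


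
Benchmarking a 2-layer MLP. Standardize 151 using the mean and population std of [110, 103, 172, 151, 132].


μ = 133.6, σ = 25.5859
z = (151 - 133.6)/25.5859 = 0.6801

0.6801


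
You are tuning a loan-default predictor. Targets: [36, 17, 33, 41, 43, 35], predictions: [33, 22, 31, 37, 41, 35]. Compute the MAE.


Absolute errors: |36-33|=3, |17-22|=5, |33-31|=2, |41-37|=4, |43-41|=2, |35-35|=0
Sum = 16
MAE = 16/6 = 8/3

8/3


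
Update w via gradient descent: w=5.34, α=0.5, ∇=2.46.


w_new = w - α·∇
= 5.34 - 0.5·2.46
= 5.34 - 1.23
= 4.11

4.11


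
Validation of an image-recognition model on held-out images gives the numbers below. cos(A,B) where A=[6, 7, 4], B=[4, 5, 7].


A·B = 6·4 + 7·5 + 4·7 = 87
‖A‖ = √101 = 10.0499, ‖B‖ = √90 = 9.4868
cos = 87/(√101·√90) = 87/√9090 = 0.9125

0.9125


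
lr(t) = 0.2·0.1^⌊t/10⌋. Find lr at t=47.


n_drops = ⌊47/10⌋ = 4
lr = 0.2·0.1^4 = 0.2·0.0001 = 0.00002

0.00002


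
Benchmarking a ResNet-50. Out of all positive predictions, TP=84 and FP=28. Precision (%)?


Precision = TP/(TP+FP)
= 84/(84+28)
= 84/112 = 75.0%

75.0%


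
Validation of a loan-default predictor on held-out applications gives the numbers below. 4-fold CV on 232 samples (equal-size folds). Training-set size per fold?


Fold size = 232/4 = 58
Training per fold = 232 - 58 = 174

174


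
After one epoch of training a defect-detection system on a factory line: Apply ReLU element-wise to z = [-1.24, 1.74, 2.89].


ReLU(-1.24) = max(0, -1.24) = 0.0
ReLU(1.74) = max(0, 1.74) = 1.74
ReLU(2.89) = max(0, 2.89) = 2.89
result = [0.0, 1.74, 2.89]

[0.0, 1.74, 2.89]


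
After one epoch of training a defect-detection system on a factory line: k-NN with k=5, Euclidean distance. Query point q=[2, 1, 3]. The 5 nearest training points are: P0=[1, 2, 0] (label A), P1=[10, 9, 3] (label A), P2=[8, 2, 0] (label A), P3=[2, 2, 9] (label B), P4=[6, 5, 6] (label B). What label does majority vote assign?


d(q,P0) = 3.3166  (label A)
d(q,P1) = 11.3137  (label A)
d(q,P2) = 6.7823  (label A)
d(q,P3) = 6.0828  (label B)
d(q,P4) = 6.4031  (label B)
Votes: A=3, B=2
Majority → A

A


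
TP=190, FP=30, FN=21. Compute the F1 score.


Precision = 190/220 = 0.8636
Recall = 190/211 = 0.9005
F1 = 2·P·R/(P+R) = 2·TP/(2·TP+FP+FN) = 380/(380+30+21) = 380/431 = 0.8817

0.8817


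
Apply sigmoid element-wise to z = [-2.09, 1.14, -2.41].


σ(-2.09) = 1/(1+e^2.09) = 0.1101
σ(1.14) = 1/(1+e^-1.14) = 0.7577
σ(-2.41) = 1/(1+e^2.41) = 0.0824
result = [0.1101, 0.7577, 0.0824]

[0.1101, 0.7577, 0.0824]


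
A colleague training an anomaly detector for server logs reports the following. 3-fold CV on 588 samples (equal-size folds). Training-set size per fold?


Fold size = 588/3 = 196
Training per fold = 588 - 196 = 392

392


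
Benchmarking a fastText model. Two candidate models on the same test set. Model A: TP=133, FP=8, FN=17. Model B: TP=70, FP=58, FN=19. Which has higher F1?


Model A: P=133/141=0.9433, R=133/150=0.8867, F1=2PR/(P+R)=2TP/(2TP+FP+FN)=266/291=0.9141
Model B: P=70/128=0.5469, R=70/89=0.7865, F1=2PR/(P+R)=2TP/(2TP+FP+FN)=140/217=0.6452
0.9141 > 0.6452 → Model A

Model A


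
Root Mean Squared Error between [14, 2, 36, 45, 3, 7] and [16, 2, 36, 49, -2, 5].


MSE = 49/6 = 8.1667
RMSE = √(49/6) = 2.8577

2.8577


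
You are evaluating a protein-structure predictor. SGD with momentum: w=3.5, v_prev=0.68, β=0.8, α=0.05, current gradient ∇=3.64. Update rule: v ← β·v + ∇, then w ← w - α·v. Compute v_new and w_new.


v_new = 0.8·0.68 + 3.64 = 0.544 + 3.64 = 4.184
w_new = 3.5 - 0.05·4.184 = 3.5 - 0.2092 = 3.2908

v_new=4.184, w_new=3.2908


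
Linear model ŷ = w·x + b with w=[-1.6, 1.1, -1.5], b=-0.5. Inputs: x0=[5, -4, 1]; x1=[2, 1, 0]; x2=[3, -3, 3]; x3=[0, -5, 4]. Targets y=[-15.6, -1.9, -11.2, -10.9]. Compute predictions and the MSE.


ŷ0 = (-1.6)·(5) + (1.1)·(-4) + (-1.5)·(1) - 0.5 = -14.4
ŷ1 = (-1.6)·(2) + (1.1)·(1) + (-1.5)·(0) - 0.5 = -2.6
ŷ2 = (-1.6)·(3) + (1.1)·(-3) + (-1.5)·(3) - 0.5 = -13.1
ŷ3 = (-1.6)·(0) + (1.1)·(-5) + (-1.5)·(4) - 0.5 = -12.0
errors² = [1.44, 0.49, 3.61, 1.21]
MSE = 6.7500/4 = 1.6875

1.6875


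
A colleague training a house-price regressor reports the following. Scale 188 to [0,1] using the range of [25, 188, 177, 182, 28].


min=25, max=188
(188-25)/(188-25) = 163/163 = 1.0

1.0


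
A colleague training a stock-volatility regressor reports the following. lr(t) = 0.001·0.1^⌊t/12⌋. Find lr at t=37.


n_drops = ⌊37/12⌋ = 3
lr = 0.001·0.1^3 = 0.001·0.001 = 0.000001

0.000001


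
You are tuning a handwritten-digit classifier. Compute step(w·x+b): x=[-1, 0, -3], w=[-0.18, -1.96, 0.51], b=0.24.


z = (-1)·(-0.18) + (0)·(-1.96) + (-3)·(0.51) + 0.24
  = -1.11
step(z) = 0 (z<0)

0


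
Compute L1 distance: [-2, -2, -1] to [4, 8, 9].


d = |-2-4| + |-2-8| + |-1-9|
  = 6 + 10 + 10
  = 26

26


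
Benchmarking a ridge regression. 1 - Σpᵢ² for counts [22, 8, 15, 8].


Probabilities: [22/53, 8/53, 15/53, 8/53] ≈ [0.4151, 0.1509, 0.283, 0.1509]
Σpᵢ² = (484 + 64 + 225 + 64)/53² = 837/2809
Gini = 1 - Σpᵢ² = 1 - 837/2809 = 0.702

0.702


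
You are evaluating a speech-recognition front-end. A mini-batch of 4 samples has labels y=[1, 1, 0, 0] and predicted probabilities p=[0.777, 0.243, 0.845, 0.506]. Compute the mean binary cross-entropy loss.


L[0] = -ln(0.777) = 0.2523
L[1] = -ln(0.243) = 1.4147
L[2] = -ln(1-0.845) = -ln(0.155) = 1.8643
L[3] = -ln(1-0.506) = -ln(0.494) = 0.7052
mean = (0.2523 + 1.4147 + 1.8643 + 0.7052)/4 = 1.0591

1.0591


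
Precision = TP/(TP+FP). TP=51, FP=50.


Precision = TP/(TP+FP)
= 51/(51+50)
= 51/101 = 50.5%

50.5%


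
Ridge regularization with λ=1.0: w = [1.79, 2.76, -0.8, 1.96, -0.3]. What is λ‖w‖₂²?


‖w‖₂² = (1.79)² + (2.76)² + (-0.8)² + (1.96)² + (-0.3)²
     = 3.2041 + 7.6176 + 0.64 + 3.8416 + 0.09
     = 15.3933
λ·‖w‖₂² = 1.0·15.3933 = 15.3933

15.3933


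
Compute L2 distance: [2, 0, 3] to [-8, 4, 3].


d = √((2+ 8)² + (0-4)² + (3-3)²)
  = √(100 + 16 + 0)
  = √116 = 10.7703

10.7703


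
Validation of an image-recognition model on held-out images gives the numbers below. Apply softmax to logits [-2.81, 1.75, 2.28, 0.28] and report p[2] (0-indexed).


Exponentials: e^-2.81=0.0602, e^1.75=5.7546, e^2.28=9.7767, e^0.28=1.3231
Sum = 16.9146
Softmax = [0.0036, 0.3402, 0.578, 0.0782]
p[2] = 9.7767/16.9146 = 0.578

0.578


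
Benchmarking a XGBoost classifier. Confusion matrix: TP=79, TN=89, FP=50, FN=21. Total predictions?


Total = TP + TN + FP + FN
= 79 + 89 + 50 + 21
= 239
(Predicted positive: 129, predicted negative: 110)

239


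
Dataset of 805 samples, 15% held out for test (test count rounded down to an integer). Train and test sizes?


Test = ⌊805·15/100⌋ = 120
Train = 805 - 120 = 685

Train: 685, Test: 120


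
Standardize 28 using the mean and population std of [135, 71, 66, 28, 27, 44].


μ = 61.8333, σ = 36.8122
z = (28 - 61.8333)/36.8122 = -0.9191

-0.9191


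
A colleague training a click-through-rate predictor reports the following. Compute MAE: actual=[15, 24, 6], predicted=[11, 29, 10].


Absolute errors: |15-11|=4, |24-29|=5, |6-10|=4
Sum = 13
MAE = 13/3 = 13/3

13/3


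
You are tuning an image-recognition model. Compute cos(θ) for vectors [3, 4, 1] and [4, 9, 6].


A·B = 3·4 + 4·9 + 1·6 = 54
‖A‖ = √26 = 5.099, ‖B‖ = √133 = 11.5326
cos = 54/(√26·√133) = 54/√3458 = 0.9183

0.9183


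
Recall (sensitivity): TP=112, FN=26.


Recall = TP/(TP+FN)
= 112/(112+26)
= 112/138 = 81.16%

81.16%


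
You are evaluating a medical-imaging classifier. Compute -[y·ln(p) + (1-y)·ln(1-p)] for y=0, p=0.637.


BCE = -[y·ln(p) + (1-y)·ln(1-p)]
= -0 - 1·ln(1-0.637)
= -ln(0.363) = 1.0134

1.0134


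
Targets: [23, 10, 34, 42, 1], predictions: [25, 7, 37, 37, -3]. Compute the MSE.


Squared errors: (23-25)²=4, (10-7)²=9, (34-37)²=9, (42-37)²=25, (1+ 3)²=16
Sum = 63
MSE = 63/5 = 63/5

63/5


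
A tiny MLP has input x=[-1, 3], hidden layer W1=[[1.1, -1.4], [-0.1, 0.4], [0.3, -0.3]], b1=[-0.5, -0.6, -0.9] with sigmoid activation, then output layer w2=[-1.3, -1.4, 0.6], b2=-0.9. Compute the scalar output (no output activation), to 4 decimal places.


z1[0] = (1.1)·(-1) + (-1.4)·(3) - 0.5 = -5.8
z1[1] = (-0.1)·(-1) + (0.4)·(3) - 0.6 = 0.7
z1[2] = (0.3)·(-1) + (-0.3)·(3) - 0.9 = -2.1
h = sigmoid(z1) = [0.003, 0.6682, 0.1091]
output = (-1.3)·(0.003) + (-1.4)·(0.6682) + (0.6)·(0.1091) - 0.9 = -1.7739

-1.7739


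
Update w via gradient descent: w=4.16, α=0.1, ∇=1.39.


w_new = w - α·∇
= 4.16 - 0.1·1.39
= 4.16 - 0.139
= 4.021

4.021


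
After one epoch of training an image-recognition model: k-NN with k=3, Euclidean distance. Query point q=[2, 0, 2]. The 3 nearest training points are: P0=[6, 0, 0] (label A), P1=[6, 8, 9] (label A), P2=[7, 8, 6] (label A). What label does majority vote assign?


d(q,P0) = 4.4721  (label A)
d(q,P1) = 11.3578  (label A)
d(q,P2) = 10.247  (label A)
Votes: A=3, B=0
Majority → A

A


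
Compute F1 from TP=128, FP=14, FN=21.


Precision = 128/142 = 0.9014
Recall = 128/149 = 0.8591
F1 = 2·P·R/(P+R) = 2·TP/(2·TP+FP+FN) = 256/(256+14+21) = 256/291 = 0.8797

0.8797


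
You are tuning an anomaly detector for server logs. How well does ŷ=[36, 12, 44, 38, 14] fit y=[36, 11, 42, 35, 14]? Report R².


ȳ = 27.6
SS_res = Σ(y-ŷ)² = 14
SS_tot = Σ(y-ȳ)² = 793.2
R² = 1 - SS_res/SS_tot = 1 - 0.0177 = 0.9823

0.9823


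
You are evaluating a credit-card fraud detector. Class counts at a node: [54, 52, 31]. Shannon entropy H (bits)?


Probabilities: [54/137, 52/137, 31/137] ≈ [0.3942, 0.3796, 0.2263]
H = -((54/137)·log₂(54/137) + (52/137)·log₂(52/137) + (31/137)·log₂(31/137))
  = 1.545 bits

1.545 bits


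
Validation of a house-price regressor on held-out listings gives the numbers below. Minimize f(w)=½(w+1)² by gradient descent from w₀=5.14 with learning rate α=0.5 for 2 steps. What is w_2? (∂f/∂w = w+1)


step 1: grad = 5.14+1 = 6.14; w = 5.14 - 0.5·(6.14) = 2.07
step 2: grad = 2.07+1 = 3.07; w = 2.07 - 0.5·(3.07) = 0.535

0.535


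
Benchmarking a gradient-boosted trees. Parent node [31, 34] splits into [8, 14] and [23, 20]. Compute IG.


Parent = [31, 34], H_parent = 0.9985
H_left = 0.9457 (n=22), H_right = 0.9965 (n=43)
H_children = (22/65)·0.9457 + (43/65)·0.9965 = 0.9793
IG = 0.9985 - 0.9793 = 0.0192

0.0192


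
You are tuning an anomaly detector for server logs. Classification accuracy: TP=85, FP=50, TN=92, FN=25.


Accuracy = (TP+TN)/(TP+TN+FP+FN)
= (85+92)/(252)
= 177/252 = 70.24%

70.24%


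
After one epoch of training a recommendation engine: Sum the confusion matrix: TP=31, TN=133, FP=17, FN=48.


Total = TP + TN + FP + FN
= 31 + 133 + 17 + 48
= 229
(Predicted positive: 48, predicted negative: 181)

229


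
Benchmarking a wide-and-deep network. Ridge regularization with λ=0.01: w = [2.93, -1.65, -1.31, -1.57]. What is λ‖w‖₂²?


‖w‖₂² = (2.93)² + (-1.65)² + (-1.31)² + (-1.57)²
     = 8.5849 + 2.7225 + 1.7161 + 2.4649
     = 15.4884
λ·‖w‖₂² = 0.01·15.4884 = 0.154884

0.154884


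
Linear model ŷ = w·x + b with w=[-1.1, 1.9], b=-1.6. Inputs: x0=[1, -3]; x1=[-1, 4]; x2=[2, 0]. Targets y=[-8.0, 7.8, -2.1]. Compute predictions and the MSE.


ŷ0 = (-1.1)·(1) + (1.9)·(-3) - 1.6 = -8.4
ŷ1 = (-1.1)·(-1) + (1.9)·(4) - 1.6 = 7.1
ŷ2 = (-1.1)·(2) + (1.9)·(0) - 1.6 = -3.8
errors² = [0.16, 0.49, 2.89]
MSE = 3.5400/3 = 1.18

1.18


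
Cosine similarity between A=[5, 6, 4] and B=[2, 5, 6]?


A·B = 5·2 + 6·5 + 4·6 = 64
‖A‖ = √77 = 8.775, ‖B‖ = √65 = 8.0623
cos = 64/(√77·√65) = 64/√5005 = 0.9046

0.9046


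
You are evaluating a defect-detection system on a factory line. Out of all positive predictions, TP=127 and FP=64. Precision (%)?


Precision = TP/(TP+FP)
= 127/(127+64)
= 127/191 = 66.49%

66.49%


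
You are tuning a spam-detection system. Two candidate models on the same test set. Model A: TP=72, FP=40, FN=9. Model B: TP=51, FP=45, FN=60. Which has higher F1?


Model A: P=72/112=0.6429, R=72/81=0.8889, F1=2PR/(P+R)=2TP/(2TP+FP+FN)=144/193=0.7461
Model B: P=51/96=0.5312, R=51/111=0.4595, F1=2PR/(P+R)=2TP/(2TP+FP+FN)=102/207=0.4928
0.7461 > 0.4928 → Model A

Model A


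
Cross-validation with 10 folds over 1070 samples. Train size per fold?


Fold size = 1070/10 = 107
Training per fold = 1070 - 107 = 963

963


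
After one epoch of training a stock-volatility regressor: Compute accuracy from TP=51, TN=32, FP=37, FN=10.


Accuracy = (TP+TN)/(TP+TN+FP+FN)
= (51+32)/(130)
= 83/130 = 63.85%

63.85%


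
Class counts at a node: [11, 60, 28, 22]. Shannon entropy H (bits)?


Probabilities: [11/121, 60/121, 28/121, 22/121] ≈ [0.0909, 0.4959, 0.2314, 0.1818]
H = -((11/121)·log₂(11/121) + (60/121)·log₂(60/121) + (28/121)·log₂(28/121) + (22/121)·log₂(22/121))
  = 1.7521 bits

1.7521 bits


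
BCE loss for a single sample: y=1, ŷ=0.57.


BCE = -[y·ln(p) + (1-y)·ln(1-p)]
= -1·ln(0.57) - 0
= -ln(0.57) = 0.5621

0.5621


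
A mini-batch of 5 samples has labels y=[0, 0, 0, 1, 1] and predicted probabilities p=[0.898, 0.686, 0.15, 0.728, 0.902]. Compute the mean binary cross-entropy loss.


L[0] = -ln(1-0.898) = -ln(0.102) = 2.2828
L[1] = -ln(1-0.686) = -ln(0.314) = 1.1584
L[2] = -ln(1-0.15) = -ln(0.85) = 0.1625
L[3] = -ln(0.728) = 0.3175
L[4] = -ln(0.902) = 0.1031
mean = (2.2828 + 1.1584 + 0.1625 + 0.3175 + 0.1031)/5 = 0.8049

0.8049


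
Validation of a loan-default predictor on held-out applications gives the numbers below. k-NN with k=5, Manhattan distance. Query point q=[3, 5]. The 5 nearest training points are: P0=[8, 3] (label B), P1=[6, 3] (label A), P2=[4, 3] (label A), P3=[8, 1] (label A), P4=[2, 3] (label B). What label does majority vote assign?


d(q,P0) = 7  (label B)
d(q,P1) = 5  (label A)
d(q,P2) = 3  (label A)
d(q,P3) = 9  (label A)
d(q,P4) = 3  (label B)
Votes: A=3, B=2
Majority → A

A


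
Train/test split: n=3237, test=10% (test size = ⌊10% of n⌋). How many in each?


Test = ⌊3237·10/100⌋ = 323
Train = 3237 - 323 = 2914

Train: 2914, Test: 323


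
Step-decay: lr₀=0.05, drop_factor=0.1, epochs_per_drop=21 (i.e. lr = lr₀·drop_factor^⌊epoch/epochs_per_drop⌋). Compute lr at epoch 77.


n_drops = ⌊77/21⌋ = 3
lr = 0.05·0.1^3 = 0.05·0.001 = 0.00005

0.00005


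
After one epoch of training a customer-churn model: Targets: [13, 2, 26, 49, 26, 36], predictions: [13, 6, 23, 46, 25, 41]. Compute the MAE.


Absolute errors: |13-13|=0, |2-6|=4, |26-23|=3, |49-46|=3, |26-25|=1, |36-41|=5
Sum = 16
MAE = 16/6 = 8/3

8/3


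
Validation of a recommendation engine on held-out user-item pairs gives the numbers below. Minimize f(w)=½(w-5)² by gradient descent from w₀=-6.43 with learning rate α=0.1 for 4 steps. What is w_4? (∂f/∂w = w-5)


step 1: grad = -6.43-5 = -11.43; w = -6.43 - 0.1·(-11.43) = -5.287
step 2: grad = -5.287-5 = -10.287; w = -5.287 - 0.1·(-10.287) = -4.2583
step 3: grad = -4.2583-5 = -9.2583; w = -4.2583 - 0.1·(-9.2583) = -3.33247
step 4: grad = -3.33247-5 = -8.33247; w = -3.33247 - 0.1·(-8.33247) = -2.499223

-2.499223


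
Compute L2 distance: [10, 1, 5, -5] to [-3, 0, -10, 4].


d = √((10+ 3)² + (1-0)² + (5+ 10)² + (-5-4)²)
  = √(169 + 1 + 225 + 81)
  = √476 = 21.8174

21.8174


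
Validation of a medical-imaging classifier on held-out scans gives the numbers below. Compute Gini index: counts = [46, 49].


Probabilities: [46/95, 49/95] ≈ [0.4842, 0.5158]
Σpᵢ² = (2116 + 2401)/95² = 4517/9025
Gini = 1 - Σpᵢ² = 1 - 4517/9025 = 0.4995

0.4995


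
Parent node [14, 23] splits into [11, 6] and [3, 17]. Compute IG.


Parent = [14, 23], H_parent = 0.9569
H_left = 0.9367 (n=17), H_right = 0.6098 (n=20)
H_children = (17/37)·0.9367 + (20/37)·0.6098 = 0.76
IG = 0.9569 - 0.76 = 0.1969

0.1969


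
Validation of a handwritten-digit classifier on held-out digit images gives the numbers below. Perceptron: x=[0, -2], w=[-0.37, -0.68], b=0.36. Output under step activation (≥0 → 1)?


z = (0)·(-0.37) + (-2)·(-0.68) + 0.36
  = 1.72
step(z) = 1 (z≥0)

1


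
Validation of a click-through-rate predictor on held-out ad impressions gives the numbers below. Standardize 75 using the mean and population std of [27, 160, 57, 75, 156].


μ = 95, σ = 53.6917
z = (75 - 95)/53.6917 = -0.3725

-0.3725


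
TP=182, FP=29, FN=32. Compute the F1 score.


Precision = 182/211 = 0.8626
Recall = 182/214 = 0.8505
F1 = 2·P·R/(P+R) = 2·TP/(2·TP+FP+FN) = 364/(364+29+32) = 364/425 = 0.8565

0.8565


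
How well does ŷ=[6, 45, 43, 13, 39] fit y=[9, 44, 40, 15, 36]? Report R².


ȳ = 28.8
SS_res = Σ(y-ŷ)² = 32
SS_tot = Σ(y-ȳ)² = 990.8
R² = 1 - SS_res/SS_tot = 1 - 0.0323 = 0.9677

0.9677


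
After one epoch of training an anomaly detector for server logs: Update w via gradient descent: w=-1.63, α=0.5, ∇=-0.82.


w_new = w - α·∇
= -1.63 - 0.5·-0.82
= -1.63 + 0.41
= -1.22

-1.22


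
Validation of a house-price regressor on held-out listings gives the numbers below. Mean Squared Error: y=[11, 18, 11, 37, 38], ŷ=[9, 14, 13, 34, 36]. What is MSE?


Squared errors: (11-9)²=4, (18-14)²=16, (11-13)²=4, (37-34)²=9, (38-36)²=4
Sum = 37
MSE = 37/5 = 37/5

37/5


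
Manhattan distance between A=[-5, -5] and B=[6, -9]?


d = |-5-6| + |-5+ 9|
  = 11 + 4
  = 15

15


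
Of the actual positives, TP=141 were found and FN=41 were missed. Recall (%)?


Recall = TP/(TP+FN)
= 141/(141+41)
= 141/182 = 77.47%

77.47%


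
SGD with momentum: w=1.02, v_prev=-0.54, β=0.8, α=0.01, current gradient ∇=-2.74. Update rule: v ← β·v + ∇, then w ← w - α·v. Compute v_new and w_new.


v_new = 0.8·-0.54 - 2.74 = -0.432 - 2.74 = -3.172
w_new = 1.02 - 0.01·-3.172 = 1.02 + 0.03172 = 1.05172

v_new=-3.172, w_new=1.05172


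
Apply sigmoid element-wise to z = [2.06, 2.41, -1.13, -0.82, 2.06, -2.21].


σ(2.06) = 1/(1+e^-2.06) = 0.887
σ(2.41) = 1/(1+e^-2.41) = 0.9176
σ(-1.13) = 1/(1+e^1.13) = 0.2442
σ(-0.82) = 1/(1+e^0.82) = 0.3058
σ(2.06) = 1/(1+e^-2.06) = 0.887
σ(-2.21) = 1/(1+e^2.21) = 0.0989
result = [0.887, 0.9176, 0.2442, 0.3058, 0.887, 0.0989]

[0.887, 0.9176, 0.2442, 0.3058, 0.887, 0.0989]


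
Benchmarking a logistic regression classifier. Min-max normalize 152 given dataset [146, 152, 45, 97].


min=45, max=152
(152-45)/(152-45) = 107/107 = 1.0

1.0


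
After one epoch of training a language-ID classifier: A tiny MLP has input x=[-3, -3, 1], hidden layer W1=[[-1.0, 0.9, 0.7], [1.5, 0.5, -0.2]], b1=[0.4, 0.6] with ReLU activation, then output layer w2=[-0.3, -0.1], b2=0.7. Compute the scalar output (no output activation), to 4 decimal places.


z1[0] = (-1.0)·(-3) + (0.9)·(-3) + (0.7)·(1) + 0.4 = 1.4
z1[1] = (1.5)·(-3) + (0.5)·(-3) + (-0.2)·(1) + 0.6 = -5.6
h = ReLU(z1) = [1.4, 0.0]
output = (-0.3)·(1.4) + (-0.1)·(0.0) + 0.7 = 0.28

0.28


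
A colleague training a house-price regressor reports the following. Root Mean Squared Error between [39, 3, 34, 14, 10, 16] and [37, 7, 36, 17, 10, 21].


MSE = 58/6 = 9.6667
RMSE = √(58/6) = 3.1091

3.1091


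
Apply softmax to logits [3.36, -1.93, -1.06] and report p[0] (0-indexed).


Exponentials: e^3.36=28.7892, e^-1.93=0.1451, e^-1.06=0.3465
Sum = 29.2808
Softmax = [0.9832, 0.005, 0.0118]
p[0] = 28.7892/29.2808 = 0.9832

0.9832


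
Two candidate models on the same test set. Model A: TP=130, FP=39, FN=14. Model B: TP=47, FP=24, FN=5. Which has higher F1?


Model A: P=130/169=0.7692, R=130/144=0.9028, F1=2PR/(P+R)=2TP/(2TP+FP+FN)=260/313=0.8307
Model B: P=47/71=0.662, R=47/52=0.9038, F1=2PR/(P+R)=2TP/(2TP+FP+FN)=94/123=0.7642
0.8307 > 0.7642 → Model A

Model A


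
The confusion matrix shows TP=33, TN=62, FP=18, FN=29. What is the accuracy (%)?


Accuracy = (TP+TN)/(TP+TN+FP+FN)
= (33+62)/(142)
= 95/142 = 66.9%

66.9%


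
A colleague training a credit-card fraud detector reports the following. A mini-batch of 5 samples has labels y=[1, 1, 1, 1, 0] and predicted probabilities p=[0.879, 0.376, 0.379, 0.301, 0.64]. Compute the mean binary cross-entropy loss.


L[0] = -ln(0.879) = 0.129
L[1] = -ln(0.376) = 0.9782
L[2] = -ln(0.379) = 0.9702
L[3] = -ln(0.301) = 1.2006
L[4] = -ln(1-0.64) = -ln(0.36) = 1.0217
mean = (0.129 + 0.9782 + 0.9702 + 1.2006 + 1.0217)/5 = 0.8599

0.8599


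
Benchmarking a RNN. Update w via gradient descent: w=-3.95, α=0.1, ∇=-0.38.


w_new = w - α·∇
= -3.95 - 0.1·-0.38
= -3.95 + 0.038
= -3.912

-3.912


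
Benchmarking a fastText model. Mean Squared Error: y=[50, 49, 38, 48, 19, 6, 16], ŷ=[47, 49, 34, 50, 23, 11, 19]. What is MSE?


Squared errors: (50-47)²=9, (49-49)²=0, (38-34)²=16, (48-50)²=4, (19-23)²=16, (6-11)²=25, (16-19)²=9
Sum = 79
MSE = 79/7 = 79/7

79/7


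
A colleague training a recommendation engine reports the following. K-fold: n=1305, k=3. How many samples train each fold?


Fold size = 1305/3 = 435
Training per fold = 1305 - 435 = 870

870


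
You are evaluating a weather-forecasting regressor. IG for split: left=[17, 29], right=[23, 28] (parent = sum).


Parent = [40, 57], H_parent = 0.9777
H_left = 0.9503 (n=46), H_right = 0.9931 (n=51)
H_children = (46/97)·0.9503 + (51/97)·0.9931 = 0.9728
IG = 0.9777 - 0.9728 = 0.0049

0.0049


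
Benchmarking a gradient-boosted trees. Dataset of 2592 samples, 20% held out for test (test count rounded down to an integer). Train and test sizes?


Test = ⌊2592·20/100⌋ = 518
Train = 2592 - 518 = 2074

Train: 2074, Test: 518


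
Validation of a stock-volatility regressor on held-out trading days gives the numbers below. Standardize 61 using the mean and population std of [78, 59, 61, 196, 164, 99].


μ = 109.5, σ = 52.3729
z = (61 - 109.5)/52.3729 = -0.9261

-0.9261


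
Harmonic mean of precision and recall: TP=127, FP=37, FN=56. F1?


Precision = 127/164 = 0.7744
Recall = 127/183 = 0.694
F1 = 2·P·R/(P+R) = 2·TP/(2·TP+FP+FN) = 254/(254+37+56) = 254/347 = 0.732

0.732


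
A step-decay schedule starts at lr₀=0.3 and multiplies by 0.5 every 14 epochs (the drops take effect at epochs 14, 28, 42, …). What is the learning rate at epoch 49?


n_drops = ⌊49/14⌋ = 3
lr = 0.3·0.5^3 = 0.3·0.125 = 0.0375

0.0375


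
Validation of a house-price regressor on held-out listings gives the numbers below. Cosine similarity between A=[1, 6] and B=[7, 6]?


A·B = 1·7 + 6·6 = 43
‖A‖ = √37 = 6.0828, ‖B‖ = √85 = 9.2195
cos = 43/(√37·√85) = 43/√3145 = 0.7668

0.7668


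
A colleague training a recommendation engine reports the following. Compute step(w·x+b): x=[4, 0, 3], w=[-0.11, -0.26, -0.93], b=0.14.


z = (4)·(-0.11) + (0)·(-0.26) + (3)·(-0.93) + 0.14
  = -3.09
step(z) = 0 (z<0)

0


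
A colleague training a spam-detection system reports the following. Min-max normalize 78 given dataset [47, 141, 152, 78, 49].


min=47, max=152
(78-47)/(152-47) = 31/105 = 0.2952

0.2952


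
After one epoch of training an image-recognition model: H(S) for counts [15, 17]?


Probabilities: [15/32, 17/32] ≈ [0.4688, 0.5312]
H = -((15/32)·log₂(15/32) + (17/32)·log₂(17/32))
  = 0.9972 bits

0.9972 bits


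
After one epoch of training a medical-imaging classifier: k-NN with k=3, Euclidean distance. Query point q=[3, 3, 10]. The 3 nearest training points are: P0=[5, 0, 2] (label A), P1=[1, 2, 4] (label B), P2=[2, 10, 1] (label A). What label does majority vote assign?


d(q,P0) = 8.775  (label A)
d(q,P1) = 6.4031  (label B)
d(q,P2) = 11.4455  (label A)
Votes: A=2, B=1
Majority → A

A


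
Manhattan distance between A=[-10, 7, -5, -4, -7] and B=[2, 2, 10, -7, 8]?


d = |-10-2| + |7-2| + |-5-10| + |-4+ 7| + |-7-8|
  = 12 + 5 + 15 + 3 + 15
  = 50

50


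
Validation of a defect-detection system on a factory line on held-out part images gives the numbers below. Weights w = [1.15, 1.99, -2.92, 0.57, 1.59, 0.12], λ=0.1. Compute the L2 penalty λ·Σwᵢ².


‖w‖₂² = (1.15)² + (1.99)² + (-2.92)² + (0.57)² + (1.59)² + (0.12)²
     = 1.3225 + 3.9601 + 8.5264 + 0.3249 + 2.5281 + 0.0144
     = 16.6764
λ·‖w‖₂² = 0.1·16.6764 = 1.66764

1.66764


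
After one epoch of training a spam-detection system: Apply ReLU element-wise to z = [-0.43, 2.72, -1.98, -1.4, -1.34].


ReLU(-0.43) = max(0, -0.43) = 0.0
ReLU(2.72) = max(0, 2.72) = 2.72
ReLU(-1.98) = max(0, -1.98) = 0.0
ReLU(-1.4) = max(0, -1.4) = 0.0
ReLU(-1.34) = max(0, -1.34) = 0.0
result = [0.0, 2.72, 0.0, 0.0, 0.0]

[0.0, 2.72, 0.0, 0.0, 0.0]


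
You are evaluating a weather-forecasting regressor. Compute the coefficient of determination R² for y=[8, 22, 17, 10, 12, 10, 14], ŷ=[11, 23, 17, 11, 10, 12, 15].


ȳ = 13.2857
SS_res = Σ(y-ŷ)² = 20
SS_tot = Σ(y-ȳ)² = 141.43
R² = 1 - SS_res/SS_tot = 1 - 0.1414 = 0.8586

0.8586


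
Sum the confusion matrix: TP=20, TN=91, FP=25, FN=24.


Total = TP + TN + FP + FN
= 20 + 91 + 25 + 24
= 160
(Predicted positive: 45, predicted negative: 115)

160


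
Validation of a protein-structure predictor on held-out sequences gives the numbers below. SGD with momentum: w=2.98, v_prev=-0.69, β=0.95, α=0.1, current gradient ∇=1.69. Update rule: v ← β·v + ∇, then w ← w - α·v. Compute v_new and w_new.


v_new = 0.95·-0.69 + 1.69 = -0.6555 + 1.69 = 1.0345
w_new = 2.98 - 0.1·1.0345 = 2.98 - 0.10345 = 2.87655

v_new=1.0345, w_new=2.87655


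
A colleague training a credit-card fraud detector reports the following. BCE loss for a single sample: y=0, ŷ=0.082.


BCE = -[y·ln(p) + (1-y)·ln(1-p)]
= -0 - 1·ln(1-0.082)
= -ln(0.918) = 0.0856

0.0856


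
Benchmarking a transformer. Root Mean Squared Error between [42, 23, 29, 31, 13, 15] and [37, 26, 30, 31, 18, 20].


MSE = 85/6 = 14.1667
RMSE = √(85/6) = 3.7639

3.7639


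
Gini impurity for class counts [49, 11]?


Probabilities: [49/60, 11/60] ≈ [0.8167, 0.1833]
Σpᵢ² = (2401 + 121)/60² = 2522/3600
Gini = 1 - Σpᵢ² = 1 - 2522/3600 = 0.2994

0.2994


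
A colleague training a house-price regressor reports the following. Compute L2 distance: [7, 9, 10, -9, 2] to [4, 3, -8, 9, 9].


d = √((7-4)² + (9-3)² + (10+ 8)² + (-9-9)² + (2-9)²)
  = √(9 + 36 + 324 + 324 + 49)
  = √742 = 27.2397

27.2397


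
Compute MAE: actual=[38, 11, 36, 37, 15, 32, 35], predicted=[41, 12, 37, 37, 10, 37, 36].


Absolute errors: |38-41|=3, |11-12|=1, |36-37|=1, |37-37|=0, |15-10|=5, |32-37|=5, |35-36|=1
Sum = 16
MAE = 16/7 = 16/7

16/7


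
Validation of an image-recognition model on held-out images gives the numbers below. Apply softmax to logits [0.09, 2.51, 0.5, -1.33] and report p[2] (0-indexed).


Exponentials: e^0.09=1.0942, e^2.51=12.3049, e^0.5=1.6487, e^-1.33=0.2645
Sum = 15.3123
Softmax = [0.0715, 0.8036, 0.1077, 0.0173]
p[2] = 1.6487/15.3123 = 0.1077

0.1077


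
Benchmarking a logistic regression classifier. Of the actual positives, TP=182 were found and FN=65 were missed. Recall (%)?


Recall = TP/(TP+FN)
= 182/(182+65)
= 182/247 = 73.68%

73.68%


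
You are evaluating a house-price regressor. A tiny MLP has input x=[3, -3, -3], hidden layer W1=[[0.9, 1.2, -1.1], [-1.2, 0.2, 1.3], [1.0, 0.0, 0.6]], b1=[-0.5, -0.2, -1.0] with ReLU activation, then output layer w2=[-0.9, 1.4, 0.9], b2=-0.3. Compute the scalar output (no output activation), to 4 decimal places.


z1[0] = (0.9)·(3) + (1.2)·(-3) + (-1.1)·(-3) - 0.5 = 1.9
z1[1] = (-1.2)·(3) + (0.2)·(-3) + (1.3)·(-3) - 0.2 = -8.3
z1[2] = (1.0)·(3) + (0.0)·(-3) + (0.6)·(-3) - 1.0 = 0.2
h = ReLU(z1) = [1.9, 0.0, 0.2]
output = (-0.9)·(1.9) + (1.4)·(0.0) + (0.9)·(0.2) - 0.3 = -1.83

-1.83


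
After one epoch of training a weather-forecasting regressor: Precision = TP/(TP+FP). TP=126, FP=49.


Precision = TP/(TP+FP)
= 126/(126+49)
= 126/175 = 72.0%

72.0%


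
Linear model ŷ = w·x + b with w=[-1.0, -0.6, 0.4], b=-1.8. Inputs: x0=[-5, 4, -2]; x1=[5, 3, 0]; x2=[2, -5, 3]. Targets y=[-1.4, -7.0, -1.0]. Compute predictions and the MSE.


ŷ0 = (-1.0)·(-5) + (-0.6)·(4) + (0.4)·(-2) - 1.8 = 0.0
ŷ1 = (-1.0)·(5) + (-0.6)·(3) + (0.4)·(0) - 1.8 = -8.6
ŷ2 = (-1.0)·(2) + (-0.6)·(-5) + (0.4)·(3) - 1.8 = 0.4
errors² = [1.96, 2.56, 1.96]
MSE = 6.4800/3 = 2.16

2.16


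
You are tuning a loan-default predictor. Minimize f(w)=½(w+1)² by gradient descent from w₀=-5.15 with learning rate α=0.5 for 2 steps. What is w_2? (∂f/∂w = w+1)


step 1: grad = -5.15+1 = -4.15; w = -5.15 - 0.5·(-4.15) = -3.075
step 2: grad = -3.075+1 = -2.075; w = -3.075 - 0.5·(-2.075) = -2.0375

-2.0375


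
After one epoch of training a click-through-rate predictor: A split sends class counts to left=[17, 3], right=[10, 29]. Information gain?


Parent = [27, 32], H_parent = 0.9948
H_left = 0.6098 (n=20), H_right = 0.8213 (n=39)
H_children = (20/59)·0.6098 + (39/59)·0.8213 = 0.7496
IG = 0.9948 - 0.7496 = 0.2452

0.2452


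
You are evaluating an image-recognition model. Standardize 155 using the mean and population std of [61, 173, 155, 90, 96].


μ = 115, σ = 42.1094
z = (155 - 115)/42.1094 = 0.9499

0.9499


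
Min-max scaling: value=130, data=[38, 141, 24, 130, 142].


min=24, max=142
(130-24)/(142-24) = 106/118 = 0.8983

0.8983


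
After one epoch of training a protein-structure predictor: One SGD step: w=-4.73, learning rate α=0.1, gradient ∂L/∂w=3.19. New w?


w_new = w - α·∇
= -4.73 - 0.1·3.19
= -4.73 - 0.319
= -5.049

-5.049


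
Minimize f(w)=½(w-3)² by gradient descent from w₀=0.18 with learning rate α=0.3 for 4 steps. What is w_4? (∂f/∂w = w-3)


step 1: grad = 0.18-3 = -2.82; w = 0.18 - 0.3·(-2.82) = 1.026
step 2: grad = 1.026-3 = -1.974; w = 1.026 - 0.3·(-1.974) = 1.6182
step 3: grad = 1.6182-3 = -1.3818; w = 1.6182 - 0.3·(-1.3818) = 2.03274
step 4: grad = 2.03274-3 = -0.96726; w = 2.03274 - 0.3·(-0.96726) = 2.322918

2.322918


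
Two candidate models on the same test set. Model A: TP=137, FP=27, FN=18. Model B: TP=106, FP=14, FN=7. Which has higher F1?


Model A: P=137/164=0.8354, R=137/155=0.8839, F1=2PR/(P+R)=2TP/(2TP+FP+FN)=274/319=0.8589
Model B: P=106/120=0.8833, R=106/113=0.9381, F1=2PR/(P+R)=2TP/(2TP+FP+FN)=212/233=0.9099
0.8589 < 0.9099 → Model B

Model B


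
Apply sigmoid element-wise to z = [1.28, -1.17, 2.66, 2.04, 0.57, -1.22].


σ(1.28) = 1/(1+e^-1.28) = 0.7824
σ(-1.17) = 1/(1+e^1.17) = 0.2369
σ(2.66) = 1/(1+e^-2.66) = 0.9346
σ(2.04) = 1/(1+e^-2.04) = 0.8849
σ(0.57) = 1/(1+e^-0.57) = 0.6388
σ(-1.22) = 1/(1+e^1.22) = 0.2279
result = [0.7824, 0.2369, 0.9346, 0.8849, 0.6388, 0.2279]

[0.7824, 0.2369, 0.9346, 0.8849, 0.6388, 0.2279]


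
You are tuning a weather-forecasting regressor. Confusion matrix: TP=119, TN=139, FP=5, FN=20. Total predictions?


Total = TP + TN + FP + FN
= 119 + 139 + 5 + 20
= 283
(Predicted positive: 124, predicted negative: 159)

283


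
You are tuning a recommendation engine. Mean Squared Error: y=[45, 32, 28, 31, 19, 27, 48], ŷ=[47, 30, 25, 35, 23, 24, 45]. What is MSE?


Squared errors: (45-47)²=4, (32-30)²=4, (28-25)²=9, (31-35)²=16, (19-23)²=16, (27-24)²=9, (48-45)²=9
Sum = 67
MSE = 67/7 = 67/7

67/7


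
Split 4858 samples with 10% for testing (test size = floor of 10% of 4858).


Test = ⌊4858·10/100⌋ = 485
Train = 4858 - 485 = 4373

Train: 4373, Test: 485


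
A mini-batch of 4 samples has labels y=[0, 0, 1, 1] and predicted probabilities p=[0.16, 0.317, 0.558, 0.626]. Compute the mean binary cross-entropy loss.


L[0] = -ln(1-0.16) = -ln(0.84) = 0.1744
L[1] = -ln(1-0.317) = -ln(0.683) = 0.3813
L[2] = -ln(0.558) = 0.5834
L[3] = -ln(0.626) = 0.4684
mean = (0.1744 + 0.3813 + 0.5834 + 0.4684)/4 = 0.4019

0.4019


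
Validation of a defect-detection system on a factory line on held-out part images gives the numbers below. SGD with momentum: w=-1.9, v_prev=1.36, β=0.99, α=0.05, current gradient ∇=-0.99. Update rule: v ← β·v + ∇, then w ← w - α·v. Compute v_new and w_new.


v_new = 0.99·1.36 - 0.99 = 1.3464 - 0.99 = 0.3564
w_new = -1.9 - 0.05·0.3564 = -1.9 - 0.01782 = -1.91782

v_new=0.3564, w_new=-1.91782


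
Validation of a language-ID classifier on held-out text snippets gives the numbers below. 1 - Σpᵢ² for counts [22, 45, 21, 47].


Probabilities: [22/135, 45/135, 21/135, 47/135] ≈ [0.163, 0.3333, 0.1556, 0.3481]
Σpᵢ² = (484 + 2025 + 441 + 2209)/135² = 5159/18225
Gini = 1 - Σpᵢ² = 1 - 5159/18225 = 0.7169

0.7169


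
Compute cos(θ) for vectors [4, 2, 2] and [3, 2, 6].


A·B = 4·3 + 2·2 + 2·6 = 28
‖A‖ = √24 = 4.899, ‖B‖ = √49 = 7
cos = 28/(√24·√49) = 28/√1176 = 0.8165

0.8165


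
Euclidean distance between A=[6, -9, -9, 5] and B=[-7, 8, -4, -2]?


d = √((6+ 7)² + (-9-8)² + (-9+ 4)² + (5+ 2)²)
  = √(169 + 289 + 25 + 49)
  = √532 = 23.0651

23.0651


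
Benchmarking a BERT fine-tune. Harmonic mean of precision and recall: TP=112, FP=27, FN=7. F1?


Precision = 112/139 = 0.8058
Recall = 112/119 = 0.9412
F1 = 2·P·R/(P+R) = 2·TP/(2·TP+FP+FN) = 224/(224+27+7) = 224/258 = 0.8682

0.8682


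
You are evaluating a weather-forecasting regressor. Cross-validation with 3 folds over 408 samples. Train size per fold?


Fold size = 408/3 = 136
Training per fold = 408 - 136 = 272

272


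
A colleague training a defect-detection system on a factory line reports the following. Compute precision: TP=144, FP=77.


Precision = TP/(TP+FP)
= 144/(144+77)
= 144/221 = 65.16%

65.16%


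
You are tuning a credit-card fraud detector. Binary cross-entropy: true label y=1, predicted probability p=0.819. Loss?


BCE = -[y·ln(p) + (1-y)·ln(1-p)]
= -1·ln(0.819) - 0
= -ln(0.819) = 0.1997

0.1997


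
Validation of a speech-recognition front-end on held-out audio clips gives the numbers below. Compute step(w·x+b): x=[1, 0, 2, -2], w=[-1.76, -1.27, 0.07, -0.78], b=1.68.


z = (1)·(-1.76) + (0)·(-1.27) + (2)·(0.07) + (-2)·(-0.78) + 1.68
  = 1.62
step(z) = 1 (z≥0)

1


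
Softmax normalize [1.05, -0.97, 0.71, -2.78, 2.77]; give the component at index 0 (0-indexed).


Exponentials: e^1.05=2.8577, e^-0.97=0.3791, e^0.71=2.034, e^-2.78=0.062, e^2.77=15.9586
Sum = 21.2914
Softmax = [0.1342, 0.0178, 0.0955, 0.0029, 0.7495]
p[0] = 2.8577/21.2914 = 0.1342

0.1342


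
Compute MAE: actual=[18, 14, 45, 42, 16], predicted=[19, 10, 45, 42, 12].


Absolute errors: |18-19|=1, |14-10|=4, |45-45|=0, |42-42|=0, |16-12|=4
Sum = 9
MAE = 9/5 = 9/5

9/5


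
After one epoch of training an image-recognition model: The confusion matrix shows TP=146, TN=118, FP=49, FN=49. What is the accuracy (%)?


Accuracy = (TP+TN)/(TP+TN+FP+FN)
= (146+118)/(362)
= 264/362 = 72.93%

72.93%


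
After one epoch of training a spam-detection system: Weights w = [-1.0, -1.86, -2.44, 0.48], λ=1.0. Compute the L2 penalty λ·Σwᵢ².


‖w‖₂² = (-1.0)² + (-1.86)² + (-2.44)² + (0.48)²
     = 1 + 3.4596 + 5.9536 + 0.2304
     = 10.6436
λ·‖w‖₂² = 1.0·10.6436 = 10.6436

10.6436


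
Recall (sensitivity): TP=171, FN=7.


Recall = TP/(TP+FN)
= 171/(171+7)
= 171/178 = 96.07%

96.07%


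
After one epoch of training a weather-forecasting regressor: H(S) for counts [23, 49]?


Probabilities: [23/72, 49/72] ≈ [0.3194, 0.6806]
H = -((23/72)·log₂(23/72) + (49/72)·log₂(49/72))
  = 0.9038 bits

0.9038 bits


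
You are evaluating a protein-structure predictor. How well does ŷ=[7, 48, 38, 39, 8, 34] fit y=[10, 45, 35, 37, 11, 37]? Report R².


ȳ = 29.1667
SS_res = Σ(y-ŷ)² = 49
SS_tot = Σ(y-ȳ)² = 1104.83
R² = 1 - SS_res/SS_tot = 1 - 0.0444 = 0.9556

0.9556


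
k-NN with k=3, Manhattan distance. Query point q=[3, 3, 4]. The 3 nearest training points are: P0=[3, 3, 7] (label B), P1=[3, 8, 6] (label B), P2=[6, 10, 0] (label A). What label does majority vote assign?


d(q,P0) = 3  (label B)
d(q,P1) = 7  (label B)
d(q,P2) = 14  (label A)
Votes: A=1, B=2
Majority → B

B


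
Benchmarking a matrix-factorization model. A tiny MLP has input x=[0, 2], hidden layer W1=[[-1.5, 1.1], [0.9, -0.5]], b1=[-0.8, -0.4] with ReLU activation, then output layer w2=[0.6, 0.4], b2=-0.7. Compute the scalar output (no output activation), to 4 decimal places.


z1[0] = (-1.5)·(0) + (1.1)·(2) - 0.8 = 1.4
z1[1] = (0.9)·(0) + (-0.5)·(2) - 0.4 = -1.4
h = ReLU(z1) = [1.4, 0.0]
output = (0.6)·(1.4) + (0.4)·(0.0) - 0.7 = 0.14

0.14


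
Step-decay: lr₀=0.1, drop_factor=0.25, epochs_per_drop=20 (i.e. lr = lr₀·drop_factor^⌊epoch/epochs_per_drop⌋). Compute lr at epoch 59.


n_drops = ⌊59/20⌋ = 2
lr = 0.1·0.25^2 = 0.1·0.0625 = 0.00625

0.00625


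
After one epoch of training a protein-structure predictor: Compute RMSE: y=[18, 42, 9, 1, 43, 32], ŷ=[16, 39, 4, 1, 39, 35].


MSE = 63/6 = 10.5
RMSE = √(63/6) = 3.2404

3.2404


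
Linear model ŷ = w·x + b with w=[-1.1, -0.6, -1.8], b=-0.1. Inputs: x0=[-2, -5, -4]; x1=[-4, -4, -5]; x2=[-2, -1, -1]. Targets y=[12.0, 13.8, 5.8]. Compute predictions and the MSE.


ŷ0 = (-1.1)·(-2) + (-0.6)·(-5) + (-1.8)·(-4) - 0.1 = 12.3
ŷ1 = (-1.1)·(-4) + (-0.6)·(-4) + (-1.8)·(-5) - 0.1 = 15.7
ŷ2 = (-1.1)·(-2) + (-0.6)·(-1) + (-1.8)·(-1) - 0.1 = 4.5
errors² = [0.09, 3.61, 1.69]
MSE = 5.3900/3 = 1.7967

1.7967


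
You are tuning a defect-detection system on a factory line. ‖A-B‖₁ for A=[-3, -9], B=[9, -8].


d = |-3-9| + |-9+ 8|
  = 12 + 1
  = 13

13
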